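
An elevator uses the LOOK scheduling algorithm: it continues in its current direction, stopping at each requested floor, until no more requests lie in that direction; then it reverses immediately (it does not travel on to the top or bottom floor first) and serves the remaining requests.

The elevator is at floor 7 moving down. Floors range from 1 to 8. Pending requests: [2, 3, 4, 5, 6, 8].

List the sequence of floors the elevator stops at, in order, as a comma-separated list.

Current: 7, moving DOWN
Serve below first (descending): [6, 5, 4, 3, 2]
Then reverse, serve above (ascending): [8]

Answer: 6, 5, 4, 3, 2, 8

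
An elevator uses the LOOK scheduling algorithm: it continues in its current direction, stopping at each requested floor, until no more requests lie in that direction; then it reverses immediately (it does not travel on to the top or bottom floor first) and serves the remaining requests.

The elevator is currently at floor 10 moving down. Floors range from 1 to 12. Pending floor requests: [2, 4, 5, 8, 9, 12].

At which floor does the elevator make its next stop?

Answer: 9

Derivation:
Current floor: 10, direction: down
Requests above: [12]
Requests below: [2, 4, 5, 8, 9]
Moving down and requests lie below → nearest below is max([2, 4, 5, 8, 9]) = 9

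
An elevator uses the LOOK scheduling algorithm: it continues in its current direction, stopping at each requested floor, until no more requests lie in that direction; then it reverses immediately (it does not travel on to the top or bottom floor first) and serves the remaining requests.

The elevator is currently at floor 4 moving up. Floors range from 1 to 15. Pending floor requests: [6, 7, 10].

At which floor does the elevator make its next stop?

Answer: 6

Derivation:
Current floor: 4, direction: up
Requests above: [6, 7, 10]
Requests below: []
Moving up and requests lie above → nearest above is min([6, 7, 10]) = 6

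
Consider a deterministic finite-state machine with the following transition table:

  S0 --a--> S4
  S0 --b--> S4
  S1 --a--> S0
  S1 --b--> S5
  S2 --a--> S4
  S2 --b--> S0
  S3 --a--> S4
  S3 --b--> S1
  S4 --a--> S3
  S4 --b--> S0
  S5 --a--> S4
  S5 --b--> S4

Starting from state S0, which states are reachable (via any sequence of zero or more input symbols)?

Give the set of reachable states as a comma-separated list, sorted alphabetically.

Answer: S0, S1, S3, S4, S5

Derivation:
BFS from S0:
  visit S0: S0--a-->S4 (new), S0--b-->S4 (seen)
  visit S4: S4--a-->S3 (new), S4--b-->S0 (seen)
  visit S3: S3--a-->S4 (seen), S3--b-->S1 (new)
  visit S1: S1--a-->S0 (seen), S1--b-->S5 (new)
  visit S5: S5--a-->S4 (seen), S5--b-->S4 (seen)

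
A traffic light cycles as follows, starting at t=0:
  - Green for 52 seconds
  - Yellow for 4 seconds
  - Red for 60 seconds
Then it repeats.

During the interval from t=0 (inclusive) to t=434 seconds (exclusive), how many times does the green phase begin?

Cycle = 52+4+60 = 116s
green phase starts at t = k*116 + 0 for k=0,1,2,...
Need k*116+0 < 434 → k < 3.741
k ∈ {0, ..., 3} → 4 starts

Answer: 4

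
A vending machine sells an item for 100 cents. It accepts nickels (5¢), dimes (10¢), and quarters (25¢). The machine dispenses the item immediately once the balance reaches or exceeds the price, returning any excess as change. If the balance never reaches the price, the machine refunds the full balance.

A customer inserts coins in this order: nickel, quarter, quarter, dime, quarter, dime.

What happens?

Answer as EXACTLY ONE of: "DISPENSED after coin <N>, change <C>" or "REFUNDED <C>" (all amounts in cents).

Price: 100¢
Coin 1 (nickel, 5¢): balance = 5¢
Coin 2 (quarter, 25¢): balance = 30¢
Coin 3 (quarter, 25¢): balance = 55¢
Coin 4 (dime, 10¢): balance = 65¢
Coin 5 (quarter, 25¢): balance = 90¢
Coin 6 (dime, 10¢): balance = 100¢
  → balance >= price → DISPENSE, change = 100 - 100 = 0¢

Answer: DISPENSED after coin 6, change 0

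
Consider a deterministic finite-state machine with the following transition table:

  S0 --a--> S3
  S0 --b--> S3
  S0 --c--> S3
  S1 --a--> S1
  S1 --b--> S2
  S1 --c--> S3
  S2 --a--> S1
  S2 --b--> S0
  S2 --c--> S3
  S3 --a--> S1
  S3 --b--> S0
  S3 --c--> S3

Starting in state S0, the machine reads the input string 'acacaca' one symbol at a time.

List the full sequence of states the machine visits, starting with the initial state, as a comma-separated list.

Answer: S0, S3, S3, S1, S3, S1, S3, S1

Derivation:
Start: S0
  read 'a': S0 --a--> S3
  read 'c': S3 --c--> S3
  read 'a': S3 --a--> S1
  read 'c': S1 --c--> S3
  read 'a': S3 --a--> S1
  read 'c': S1 --c--> S3
  read 'a': S3 --a--> S1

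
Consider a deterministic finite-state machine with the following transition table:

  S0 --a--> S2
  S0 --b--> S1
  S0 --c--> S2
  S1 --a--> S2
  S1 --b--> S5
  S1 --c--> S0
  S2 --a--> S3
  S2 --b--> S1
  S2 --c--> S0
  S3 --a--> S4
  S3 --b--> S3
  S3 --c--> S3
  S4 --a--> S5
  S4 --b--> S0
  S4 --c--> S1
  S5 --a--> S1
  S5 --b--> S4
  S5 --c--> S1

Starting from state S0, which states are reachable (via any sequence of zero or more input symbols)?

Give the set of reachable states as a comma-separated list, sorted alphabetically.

BFS from S0:
  visit S0: S0--a-->S2 (new), S0--b-->S1 (new), S0--c-->S2 (seen)
  visit S2: S2--a-->S3 (new), S2--b-->S1 (seen), S2--c-->S0 (seen)
  visit S1: S1--a-->S2 (seen), S1--b-->S5 (new), S1--c-->S0 (seen)
  visit S3: S3--a-->S4 (new), S3--b-->S3 (seen), S3--c-->S3 (seen)
  visit S5: S5--a-->S1 (seen), S5--b-->S4 (seen), S5--c-->S1 (seen)
  visit S4: S4--a-->S5 (seen), S4--b-->S0 (seen), S4--c-->S1 (seen)

Answer: S0, S1, S2, S3, S4, S5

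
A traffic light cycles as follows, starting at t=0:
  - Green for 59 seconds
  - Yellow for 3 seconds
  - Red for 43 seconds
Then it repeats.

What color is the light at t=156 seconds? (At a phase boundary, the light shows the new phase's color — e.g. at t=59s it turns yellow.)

Cycle length = 59 + 3 + 43 = 105s
t = 156, phase_t = 156 mod 105 = 51
51 < 59 (green end) → GREEN

Answer: green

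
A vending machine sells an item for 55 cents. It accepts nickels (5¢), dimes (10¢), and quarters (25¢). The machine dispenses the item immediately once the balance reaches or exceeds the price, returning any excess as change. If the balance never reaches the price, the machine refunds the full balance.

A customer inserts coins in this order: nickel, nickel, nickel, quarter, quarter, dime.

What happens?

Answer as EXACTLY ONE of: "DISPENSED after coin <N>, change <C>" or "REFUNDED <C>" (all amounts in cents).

Answer: DISPENSED after coin 5, change 10

Derivation:
Price: 55¢
Coin 1 (nickel, 5¢): balance = 5¢
Coin 2 (nickel, 5¢): balance = 10¢
Coin 3 (nickel, 5¢): balance = 15¢
Coin 4 (quarter, 25¢): balance = 40¢
Coin 5 (quarter, 25¢): balance = 65¢
  → balance >= price → DISPENSE, change = 65 - 55 = 10¢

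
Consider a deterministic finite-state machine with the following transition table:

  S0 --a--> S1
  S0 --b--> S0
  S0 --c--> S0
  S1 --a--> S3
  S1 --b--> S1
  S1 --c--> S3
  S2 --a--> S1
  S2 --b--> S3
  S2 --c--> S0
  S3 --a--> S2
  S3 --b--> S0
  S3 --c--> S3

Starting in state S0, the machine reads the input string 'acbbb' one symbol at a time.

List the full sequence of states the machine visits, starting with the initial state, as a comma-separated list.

Start: S0
  read 'a': S0 --a--> S1
  read 'c': S1 --c--> S3
  read 'b': S3 --b--> S0
  read 'b': S0 --b--> S0
  read 'b': S0 --b--> S0

Answer: S0, S1, S3, S0, S0, S0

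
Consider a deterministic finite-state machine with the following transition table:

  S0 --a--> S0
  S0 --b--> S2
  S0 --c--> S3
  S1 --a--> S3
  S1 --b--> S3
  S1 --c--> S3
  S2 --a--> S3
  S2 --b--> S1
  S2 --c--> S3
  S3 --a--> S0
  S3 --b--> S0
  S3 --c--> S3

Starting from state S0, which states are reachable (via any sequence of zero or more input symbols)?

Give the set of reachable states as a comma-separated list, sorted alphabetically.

Answer: S0, S1, S2, S3

Derivation:
BFS from S0:
  visit S0: S0--a-->S0 (seen), S0--b-->S2 (new), S0--c-->S3 (new)
  visit S2: S2--a-->S3 (seen), S2--b-->S1 (new), S2--c-->S3 (seen)
  visit S3: S3--a-->S0 (seen), S3--b-->S0 (seen), S3--c-->S3 (seen)
  visit S1: S1--a-->S3 (seen), S1--b-->S3 (seen), S1--c-->S3 (seen)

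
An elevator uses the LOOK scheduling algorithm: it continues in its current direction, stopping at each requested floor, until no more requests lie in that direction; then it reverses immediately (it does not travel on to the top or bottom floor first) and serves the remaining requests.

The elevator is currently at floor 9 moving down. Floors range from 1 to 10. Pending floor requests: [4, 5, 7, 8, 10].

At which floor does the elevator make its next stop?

Current floor: 9, direction: down
Requests above: [10]
Requests below: [4, 5, 7, 8]
Moving down and requests lie below → nearest below is max([4, 5, 7, 8]) = 8

Answer: 8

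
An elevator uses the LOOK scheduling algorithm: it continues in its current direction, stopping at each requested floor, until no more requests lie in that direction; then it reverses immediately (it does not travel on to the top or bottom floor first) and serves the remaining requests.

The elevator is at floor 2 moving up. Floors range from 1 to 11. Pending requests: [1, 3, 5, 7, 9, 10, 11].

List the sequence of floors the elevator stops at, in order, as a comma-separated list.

Current: 2, moving UP
Serve above first (ascending): [3, 5, 7, 9, 10, 11]
Then reverse, serve below (descending): [1]

Answer: 3, 5, 7, 9, 10, 11, 1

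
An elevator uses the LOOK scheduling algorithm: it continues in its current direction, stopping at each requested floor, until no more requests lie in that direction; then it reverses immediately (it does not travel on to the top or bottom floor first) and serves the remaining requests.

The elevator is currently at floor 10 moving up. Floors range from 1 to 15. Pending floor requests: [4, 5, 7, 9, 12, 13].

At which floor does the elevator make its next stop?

Answer: 12

Derivation:
Current floor: 10, direction: up
Requests above: [12, 13]
Requests below: [4, 5, 7, 9]
Moving up and requests lie above → nearest above is min([12, 13]) = 12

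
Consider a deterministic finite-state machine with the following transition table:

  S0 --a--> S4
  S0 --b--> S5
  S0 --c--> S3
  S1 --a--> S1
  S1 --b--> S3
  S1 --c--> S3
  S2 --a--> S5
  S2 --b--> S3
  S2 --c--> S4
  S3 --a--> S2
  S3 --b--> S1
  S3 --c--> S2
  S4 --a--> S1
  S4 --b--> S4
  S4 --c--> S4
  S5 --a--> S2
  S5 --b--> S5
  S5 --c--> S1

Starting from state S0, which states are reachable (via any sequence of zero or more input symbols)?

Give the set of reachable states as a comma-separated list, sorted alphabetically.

BFS from S0:
  visit S0: S0--a-->S4 (new), S0--b-->S5 (new), S0--c-->S3 (new)
  visit S4: S4--a-->S1 (new), S4--b-->S4 (seen), S4--c-->S4 (seen)
  visit S5: S5--a-->S2 (new), S5--b-->S5 (seen), S5--c-->S1 (seen)
  visit S3: S3--a-->S2 (seen), S3--b-->S1 (seen), S3--c-->S2 (seen)
  visit S1: S1--a-->S1 (seen), S1--b-->S3 (seen), S1--c-->S3 (seen)
  visit S2: S2--a-->S5 (seen), S2--b-->S3 (seen), S2--c-->S4 (seen)

Answer: S0, S1, S2, S3, S4, S5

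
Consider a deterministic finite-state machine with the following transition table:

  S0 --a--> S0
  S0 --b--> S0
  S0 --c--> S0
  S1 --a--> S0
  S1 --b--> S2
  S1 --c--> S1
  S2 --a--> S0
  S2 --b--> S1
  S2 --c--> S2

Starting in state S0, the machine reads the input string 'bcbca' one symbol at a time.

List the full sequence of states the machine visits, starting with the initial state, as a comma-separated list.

Answer: S0, S0, S0, S0, S0, S0

Derivation:
Start: S0
  read 'b': S0 --b--> S0
  read 'c': S0 --c--> S0
  read 'b': S0 --b--> S0
  read 'c': S0 --c--> S0
  read 'a': S0 --a--> S0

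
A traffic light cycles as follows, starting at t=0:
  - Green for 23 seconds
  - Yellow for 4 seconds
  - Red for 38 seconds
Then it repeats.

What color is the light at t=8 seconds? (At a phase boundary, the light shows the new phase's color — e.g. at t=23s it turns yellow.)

Answer: green

Derivation:
Cycle length = 23 + 4 + 38 = 65s
t = 8, phase_t = 8 mod 65 = 8
8 < 23 (green end) → GREEN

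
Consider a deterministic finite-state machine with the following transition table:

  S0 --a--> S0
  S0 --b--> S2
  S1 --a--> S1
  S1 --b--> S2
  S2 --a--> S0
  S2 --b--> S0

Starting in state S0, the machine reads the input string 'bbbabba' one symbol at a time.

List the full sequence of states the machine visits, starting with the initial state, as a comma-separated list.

Answer: S0, S2, S0, S2, S0, S2, S0, S0

Derivation:
Start: S0
  read 'b': S0 --b--> S2
  read 'b': S2 --b--> S0
  read 'b': S0 --b--> S2
  read 'a': S2 --a--> S0
  read 'b': S0 --b--> S2
  read 'b': S2 --b--> S0
  read 'a': S0 --a--> S0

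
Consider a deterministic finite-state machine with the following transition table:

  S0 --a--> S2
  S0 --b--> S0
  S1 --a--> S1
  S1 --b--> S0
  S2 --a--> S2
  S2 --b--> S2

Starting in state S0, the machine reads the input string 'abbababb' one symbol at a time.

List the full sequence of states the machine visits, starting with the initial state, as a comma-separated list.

Answer: S0, S2, S2, S2, S2, S2, S2, S2, S2

Derivation:
Start: S0
  read 'a': S0 --a--> S2
  read 'b': S2 --b--> S2
  read 'b': S2 --b--> S2
  read 'a': S2 --a--> S2
  read 'b': S2 --b--> S2
  read 'a': S2 --a--> S2
  read 'b': S2 --b--> S2
  read 'b': S2 --b--> S2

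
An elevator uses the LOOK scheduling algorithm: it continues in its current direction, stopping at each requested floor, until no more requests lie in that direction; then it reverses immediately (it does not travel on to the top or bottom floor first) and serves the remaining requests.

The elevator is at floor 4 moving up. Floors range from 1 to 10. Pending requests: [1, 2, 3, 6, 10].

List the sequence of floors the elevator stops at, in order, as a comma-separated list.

Current: 4, moving UP
Serve above first (ascending): [6, 10]
Then reverse, serve below (descending): [3, 2, 1]

Answer: 6, 10, 3, 2, 1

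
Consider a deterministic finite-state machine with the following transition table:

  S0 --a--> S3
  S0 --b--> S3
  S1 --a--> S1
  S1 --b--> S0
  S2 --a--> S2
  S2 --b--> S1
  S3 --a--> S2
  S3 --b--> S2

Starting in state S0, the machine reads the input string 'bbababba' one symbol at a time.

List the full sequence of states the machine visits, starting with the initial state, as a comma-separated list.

Answer: S0, S3, S2, S2, S1, S1, S0, S3, S2

Derivation:
Start: S0
  read 'b': S0 --b--> S3
  read 'b': S3 --b--> S2
  read 'a': S2 --a--> S2
  read 'b': S2 --b--> S1
  read 'a': S1 --a--> S1
  read 'b': S1 --b--> S0
  read 'b': S0 --b--> S3
  read 'a': S3 --a--> S2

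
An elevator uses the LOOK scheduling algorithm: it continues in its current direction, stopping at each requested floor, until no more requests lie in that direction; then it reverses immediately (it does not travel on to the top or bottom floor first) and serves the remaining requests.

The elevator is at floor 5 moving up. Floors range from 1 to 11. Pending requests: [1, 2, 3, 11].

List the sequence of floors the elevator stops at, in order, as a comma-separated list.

Answer: 11, 3, 2, 1

Derivation:
Current: 5, moving UP
Serve above first (ascending): [11]
Then reverse, serve below (descending): [3, 2, 1]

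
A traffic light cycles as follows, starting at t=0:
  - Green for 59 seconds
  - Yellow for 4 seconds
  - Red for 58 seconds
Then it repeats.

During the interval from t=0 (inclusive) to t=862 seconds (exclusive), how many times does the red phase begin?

Answer: 7

Derivation:
Cycle = 59+4+58 = 121s
red phase starts at t = k*121 + 63 for k=0,1,2,...
Need k*121+63 < 862 → k < 6.603
k ∈ {0, ..., 6} → 7 starts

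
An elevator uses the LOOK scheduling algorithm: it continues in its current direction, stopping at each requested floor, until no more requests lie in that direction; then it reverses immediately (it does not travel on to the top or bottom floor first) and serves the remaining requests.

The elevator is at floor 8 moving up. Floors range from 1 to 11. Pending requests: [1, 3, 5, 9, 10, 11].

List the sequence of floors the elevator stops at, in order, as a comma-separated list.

Current: 8, moving UP
Serve above first (ascending): [9, 10, 11]
Then reverse, serve below (descending): [5, 3, 1]

Answer: 9, 10, 11, 5, 3, 1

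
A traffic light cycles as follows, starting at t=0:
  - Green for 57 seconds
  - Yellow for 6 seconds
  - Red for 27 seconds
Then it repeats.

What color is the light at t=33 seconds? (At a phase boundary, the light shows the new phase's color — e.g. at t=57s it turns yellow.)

Answer: green

Derivation:
Cycle length = 57 + 6 + 27 = 90s
t = 33, phase_t = 33 mod 90 = 33
33 < 57 (green end) → GREEN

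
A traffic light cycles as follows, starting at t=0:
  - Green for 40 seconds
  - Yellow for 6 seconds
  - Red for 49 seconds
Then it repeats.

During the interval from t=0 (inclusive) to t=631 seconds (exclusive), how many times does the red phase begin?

Answer: 7

Derivation:
Cycle = 40+6+49 = 95s
red phase starts at t = k*95 + 46 for k=0,1,2,...
Need k*95+46 < 631 → k < 6.158
k ∈ {0, ..., 6} → 7 starts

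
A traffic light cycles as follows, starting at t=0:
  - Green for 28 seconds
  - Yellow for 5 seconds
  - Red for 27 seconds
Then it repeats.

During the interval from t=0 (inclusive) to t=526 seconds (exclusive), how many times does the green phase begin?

Cycle = 28+5+27 = 60s
green phase starts at t = k*60 + 0 for k=0,1,2,...
Need k*60+0 < 526 → k < 8.767
k ∈ {0, ..., 8} → 9 starts

Answer: 9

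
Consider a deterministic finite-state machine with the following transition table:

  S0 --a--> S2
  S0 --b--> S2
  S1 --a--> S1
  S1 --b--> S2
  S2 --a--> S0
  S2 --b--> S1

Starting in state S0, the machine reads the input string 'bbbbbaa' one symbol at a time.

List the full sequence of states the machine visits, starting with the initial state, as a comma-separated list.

Answer: S0, S2, S1, S2, S1, S2, S0, S2

Derivation:
Start: S0
  read 'b': S0 --b--> S2
  read 'b': S2 --b--> S1
  read 'b': S1 --b--> S2
  read 'b': S2 --b--> S1
  read 'b': S1 --b--> S2
  read 'a': S2 --a--> S0
  read 'a': S0 --a--> S2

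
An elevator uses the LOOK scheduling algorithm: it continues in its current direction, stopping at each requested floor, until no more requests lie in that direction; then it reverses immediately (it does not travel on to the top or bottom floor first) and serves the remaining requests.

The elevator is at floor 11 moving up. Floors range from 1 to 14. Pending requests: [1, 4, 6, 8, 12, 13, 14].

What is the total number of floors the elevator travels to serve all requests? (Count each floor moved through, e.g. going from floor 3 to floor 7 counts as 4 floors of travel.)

Answer: 16

Derivation:
Start at floor 11 moving up, LOOK stop order: [12, 13, 14, 8, 6, 4, 1]
  11 → 12: |12-11| = 1, total = 1
  12 → 13: |13-12| = 1, total = 2
  13 → 14: |14-13| = 1, total = 3
  14 → 8: |8-14| = 6, total = 9
  8 → 6: |6-8| = 2, total = 11
  6 → 4: |4-6| = 2, total = 13
  4 → 1: |1-4| = 3, total = 16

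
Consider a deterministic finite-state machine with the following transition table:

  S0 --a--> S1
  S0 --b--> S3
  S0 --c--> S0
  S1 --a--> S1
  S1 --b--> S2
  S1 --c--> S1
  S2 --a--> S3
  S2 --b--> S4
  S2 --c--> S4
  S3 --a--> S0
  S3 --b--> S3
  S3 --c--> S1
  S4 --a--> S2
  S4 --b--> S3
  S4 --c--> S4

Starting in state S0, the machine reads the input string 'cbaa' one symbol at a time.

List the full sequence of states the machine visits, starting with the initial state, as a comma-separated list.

Answer: S0, S0, S3, S0, S1

Derivation:
Start: S0
  read 'c': S0 --c--> S0
  read 'b': S0 --b--> S3
  read 'a': S3 --a--> S0
  read 'a': S0 --a--> S1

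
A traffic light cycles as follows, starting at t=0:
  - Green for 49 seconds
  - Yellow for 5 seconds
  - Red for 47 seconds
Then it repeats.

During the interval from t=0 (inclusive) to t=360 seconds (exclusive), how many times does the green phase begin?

Cycle = 49+5+47 = 101s
green phase starts at t = k*101 + 0 for k=0,1,2,...
Need k*101+0 < 360 → k < 3.564
k ∈ {0, ..., 3} → 4 starts

Answer: 4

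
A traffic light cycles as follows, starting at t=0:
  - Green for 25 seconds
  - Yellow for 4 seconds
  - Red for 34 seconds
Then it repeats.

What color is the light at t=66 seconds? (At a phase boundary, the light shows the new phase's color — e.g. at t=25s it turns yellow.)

Cycle length = 25 + 4 + 34 = 63s
t = 66, phase_t = 66 mod 63 = 3
3 < 25 (green end) → GREEN

Answer: green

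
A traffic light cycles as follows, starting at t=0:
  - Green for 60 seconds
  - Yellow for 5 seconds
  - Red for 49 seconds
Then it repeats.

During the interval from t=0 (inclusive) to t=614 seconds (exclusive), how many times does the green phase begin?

Answer: 6

Derivation:
Cycle = 60+5+49 = 114s
green phase starts at t = k*114 + 0 for k=0,1,2,...
Need k*114+0 < 614 → k < 5.386
k ∈ {0, ..., 5} → 6 starts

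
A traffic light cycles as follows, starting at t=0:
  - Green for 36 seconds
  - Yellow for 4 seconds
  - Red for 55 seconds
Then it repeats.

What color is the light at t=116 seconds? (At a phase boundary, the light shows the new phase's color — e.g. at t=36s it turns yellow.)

Answer: green

Derivation:
Cycle length = 36 + 4 + 55 = 95s
t = 116, phase_t = 116 mod 95 = 21
21 < 36 (green end) → GREEN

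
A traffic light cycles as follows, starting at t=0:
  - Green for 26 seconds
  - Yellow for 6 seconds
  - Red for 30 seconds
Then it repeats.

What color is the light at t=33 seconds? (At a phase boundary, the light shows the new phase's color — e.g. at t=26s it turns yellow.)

Cycle length = 26 + 6 + 30 = 62s
t = 33, phase_t = 33 mod 62 = 33
33 >= 32 → RED

Answer: red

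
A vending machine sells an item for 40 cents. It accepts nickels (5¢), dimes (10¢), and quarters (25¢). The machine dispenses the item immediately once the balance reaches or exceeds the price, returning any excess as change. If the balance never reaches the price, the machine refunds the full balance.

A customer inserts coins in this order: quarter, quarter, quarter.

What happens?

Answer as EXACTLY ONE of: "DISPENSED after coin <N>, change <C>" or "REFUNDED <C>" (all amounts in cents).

Answer: DISPENSED after coin 2, change 10

Derivation:
Price: 40¢
Coin 1 (quarter, 25¢): balance = 25¢
Coin 2 (quarter, 25¢): balance = 50¢
  → balance >= price → DISPENSE, change = 50 - 40 = 10¢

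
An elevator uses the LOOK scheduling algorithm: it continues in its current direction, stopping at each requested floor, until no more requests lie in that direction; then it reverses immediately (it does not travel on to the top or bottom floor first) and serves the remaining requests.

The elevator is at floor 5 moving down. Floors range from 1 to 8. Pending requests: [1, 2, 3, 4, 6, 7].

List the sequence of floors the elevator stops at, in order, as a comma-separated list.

Current: 5, moving DOWN
Serve below first (descending): [4, 3, 2, 1]
Then reverse, serve above (ascending): [6, 7]

Answer: 4, 3, 2, 1, 6, 7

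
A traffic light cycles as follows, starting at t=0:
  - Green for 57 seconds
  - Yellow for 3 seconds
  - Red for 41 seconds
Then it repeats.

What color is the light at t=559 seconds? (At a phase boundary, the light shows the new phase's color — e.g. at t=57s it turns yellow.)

Cycle length = 57 + 3 + 41 = 101s
t = 559, phase_t = 559 mod 101 = 54
54 < 57 (green end) → GREEN

Answer: green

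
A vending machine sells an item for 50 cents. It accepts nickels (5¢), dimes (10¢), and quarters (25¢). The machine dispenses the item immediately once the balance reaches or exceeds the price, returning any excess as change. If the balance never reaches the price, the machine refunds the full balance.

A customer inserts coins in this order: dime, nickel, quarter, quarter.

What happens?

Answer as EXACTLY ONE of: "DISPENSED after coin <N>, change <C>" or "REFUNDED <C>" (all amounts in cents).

Price: 50¢
Coin 1 (dime, 10¢): balance = 10¢
Coin 2 (nickel, 5¢): balance = 15¢
Coin 3 (quarter, 25¢): balance = 40¢
Coin 4 (quarter, 25¢): balance = 65¢
  → balance >= price → DISPENSE, change = 65 - 50 = 15¢

Answer: DISPENSED after coin 4, change 15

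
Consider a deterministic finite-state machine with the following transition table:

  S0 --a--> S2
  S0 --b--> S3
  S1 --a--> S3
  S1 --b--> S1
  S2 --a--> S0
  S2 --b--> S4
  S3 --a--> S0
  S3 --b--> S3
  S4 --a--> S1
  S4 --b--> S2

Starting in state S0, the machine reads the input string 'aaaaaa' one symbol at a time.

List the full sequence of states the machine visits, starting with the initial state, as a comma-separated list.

Answer: S0, S2, S0, S2, S0, S2, S0

Derivation:
Start: S0
  read 'a': S0 --a--> S2
  read 'a': S2 --a--> S0
  read 'a': S0 --a--> S2
  read 'a': S2 --a--> S0
  read 'a': S0 --a--> S2
  read 'a': S2 --a--> S0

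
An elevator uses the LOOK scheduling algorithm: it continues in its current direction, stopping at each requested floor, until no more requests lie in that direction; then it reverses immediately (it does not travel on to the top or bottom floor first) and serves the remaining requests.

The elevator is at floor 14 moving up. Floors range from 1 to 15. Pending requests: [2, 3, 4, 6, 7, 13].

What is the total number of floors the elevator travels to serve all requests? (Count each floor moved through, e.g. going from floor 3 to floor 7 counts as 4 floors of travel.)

Start at floor 14 moving up, LOOK stop order: [13, 7, 6, 4, 3, 2]
  14 → 13: |13-14| = 1, total = 1
  13 → 7: |7-13| = 6, total = 7
  7 → 6: |6-7| = 1, total = 8
  6 → 4: |4-6| = 2, total = 10
  4 → 3: |3-4| = 1, total = 11
  3 → 2: |2-3| = 1, total = 12

Answer: 12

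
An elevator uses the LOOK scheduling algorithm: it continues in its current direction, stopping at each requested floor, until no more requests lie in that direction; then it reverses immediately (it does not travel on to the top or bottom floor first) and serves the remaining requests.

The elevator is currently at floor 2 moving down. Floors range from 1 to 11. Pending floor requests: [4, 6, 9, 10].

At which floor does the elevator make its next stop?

Answer: 4

Derivation:
Current floor: 2, direction: down
Requests above: [4, 6, 9, 10]
Requests below: []
Moving down but no requests below → reverse; nearest above is min([4, 6, 9, 10]) = 4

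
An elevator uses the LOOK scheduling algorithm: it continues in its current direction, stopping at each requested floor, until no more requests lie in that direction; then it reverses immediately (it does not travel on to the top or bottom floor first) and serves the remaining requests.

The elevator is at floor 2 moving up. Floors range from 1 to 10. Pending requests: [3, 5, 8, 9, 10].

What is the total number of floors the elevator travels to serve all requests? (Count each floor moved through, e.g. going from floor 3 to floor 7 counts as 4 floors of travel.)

Start at floor 2 moving up, LOOK stop order: [3, 5, 8, 9, 10]
  2 → 3: |3-2| = 1, total = 1
  3 → 5: |5-3| = 2, total = 3
  5 → 8: |8-5| = 3, total = 6
  8 → 9: |9-8| = 1, total = 7
  9 → 10: |10-9| = 1, total = 8

Answer: 8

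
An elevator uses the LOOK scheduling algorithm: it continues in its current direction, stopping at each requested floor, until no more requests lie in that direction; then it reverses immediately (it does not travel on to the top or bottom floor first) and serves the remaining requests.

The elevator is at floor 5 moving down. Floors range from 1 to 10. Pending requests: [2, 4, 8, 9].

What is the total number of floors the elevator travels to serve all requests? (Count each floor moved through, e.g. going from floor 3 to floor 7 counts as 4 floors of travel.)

Answer: 10

Derivation:
Start at floor 5 moving down, LOOK stop order: [4, 2, 8, 9]
  5 → 4: |4-5| = 1, total = 1
  4 → 2: |2-4| = 2, total = 3
  2 → 8: |8-2| = 6, total = 9
  8 → 9: |9-8| = 1, total = 10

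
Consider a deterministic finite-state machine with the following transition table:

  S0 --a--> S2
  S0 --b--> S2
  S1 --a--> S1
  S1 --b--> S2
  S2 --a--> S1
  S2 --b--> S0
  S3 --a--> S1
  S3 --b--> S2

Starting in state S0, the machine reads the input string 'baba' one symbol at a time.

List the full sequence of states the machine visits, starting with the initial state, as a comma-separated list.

Answer: S0, S2, S1, S2, S1

Derivation:
Start: S0
  read 'b': S0 --b--> S2
  read 'a': S2 --a--> S1
  read 'b': S1 --b--> S2
  read 'a': S2 --a--> S1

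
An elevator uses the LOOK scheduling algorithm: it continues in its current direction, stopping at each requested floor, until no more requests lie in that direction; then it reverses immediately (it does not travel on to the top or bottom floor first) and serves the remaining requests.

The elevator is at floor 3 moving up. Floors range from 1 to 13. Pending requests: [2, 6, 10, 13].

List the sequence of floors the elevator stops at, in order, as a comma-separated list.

Current: 3, moving UP
Serve above first (ascending): [6, 10, 13]
Then reverse, serve below (descending): [2]

Answer: 6, 10, 13, 2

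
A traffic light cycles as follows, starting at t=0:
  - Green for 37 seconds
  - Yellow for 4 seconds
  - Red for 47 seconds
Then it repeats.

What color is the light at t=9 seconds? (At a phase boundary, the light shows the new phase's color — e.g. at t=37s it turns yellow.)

Cycle length = 37 + 4 + 47 = 88s
t = 9, phase_t = 9 mod 88 = 9
9 < 37 (green end) → GREEN

Answer: green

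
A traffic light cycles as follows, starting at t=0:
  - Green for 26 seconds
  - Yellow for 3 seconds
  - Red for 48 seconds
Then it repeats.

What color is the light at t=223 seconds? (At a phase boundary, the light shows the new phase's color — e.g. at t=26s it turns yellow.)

Cycle length = 26 + 3 + 48 = 77s
t = 223, phase_t = 223 mod 77 = 69
69 >= 29 → RED

Answer: red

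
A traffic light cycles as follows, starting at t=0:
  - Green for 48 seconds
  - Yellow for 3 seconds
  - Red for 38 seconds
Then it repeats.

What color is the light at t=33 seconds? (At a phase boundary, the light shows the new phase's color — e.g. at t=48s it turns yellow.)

Answer: green

Derivation:
Cycle length = 48 + 3 + 38 = 89s
t = 33, phase_t = 33 mod 89 = 33
33 < 48 (green end) → GREEN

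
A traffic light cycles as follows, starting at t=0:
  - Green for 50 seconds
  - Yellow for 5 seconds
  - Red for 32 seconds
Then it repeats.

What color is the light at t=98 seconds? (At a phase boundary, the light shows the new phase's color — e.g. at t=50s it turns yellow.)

Answer: green

Derivation:
Cycle length = 50 + 5 + 32 = 87s
t = 98, phase_t = 98 mod 87 = 11
11 < 50 (green end) → GREEN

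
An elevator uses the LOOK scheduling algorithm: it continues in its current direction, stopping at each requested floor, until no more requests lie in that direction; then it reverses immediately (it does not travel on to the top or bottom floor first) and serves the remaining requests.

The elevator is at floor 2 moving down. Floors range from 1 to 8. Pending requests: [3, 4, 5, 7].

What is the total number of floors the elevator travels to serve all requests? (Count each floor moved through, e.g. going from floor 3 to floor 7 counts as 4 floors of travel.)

Answer: 5

Derivation:
Start at floor 2 moving down, LOOK stop order: [3, 4, 5, 7]
  2 → 3: |3-2| = 1, total = 1
  3 → 4: |4-3| = 1, total = 2
  4 → 5: |5-4| = 1, total = 3
  5 → 7: |7-5| = 2, total = 5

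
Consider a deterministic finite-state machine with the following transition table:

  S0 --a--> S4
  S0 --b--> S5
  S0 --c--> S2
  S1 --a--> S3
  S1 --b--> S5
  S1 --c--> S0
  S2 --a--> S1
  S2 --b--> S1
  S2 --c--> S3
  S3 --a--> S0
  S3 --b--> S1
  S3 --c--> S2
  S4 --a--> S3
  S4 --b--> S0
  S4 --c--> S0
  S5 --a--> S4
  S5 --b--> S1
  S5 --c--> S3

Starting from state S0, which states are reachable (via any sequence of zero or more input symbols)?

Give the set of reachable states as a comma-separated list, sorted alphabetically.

Answer: S0, S1, S2, S3, S4, S5

Derivation:
BFS from S0:
  visit S0: S0--a-->S4 (new), S0--b-->S5 (new), S0--c-->S2 (new)
  visit S4: S4--a-->S3 (new), S4--b-->S0 (seen), S4--c-->S0 (seen)
  visit S5: S5--a-->S4 (seen), S5--b-->S1 (new), S5--c-->S3 (seen)
  visit S2: S2--a-->S1 (seen), S2--b-->S1 (seen), S2--c-->S3 (seen)
  visit S3: S3--a-->S0 (seen), S3--b-->S1 (seen), S3--c-->S2 (seen)
  visit S1: S1--a-->S3 (seen), S1--b-->S5 (seen), S1--c-->S0 (seen)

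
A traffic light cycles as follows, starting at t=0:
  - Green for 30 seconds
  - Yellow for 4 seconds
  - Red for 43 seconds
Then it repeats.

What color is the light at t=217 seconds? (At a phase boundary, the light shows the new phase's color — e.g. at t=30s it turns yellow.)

Cycle length = 30 + 4 + 43 = 77s
t = 217, phase_t = 217 mod 77 = 63
63 >= 34 → RED

Answer: red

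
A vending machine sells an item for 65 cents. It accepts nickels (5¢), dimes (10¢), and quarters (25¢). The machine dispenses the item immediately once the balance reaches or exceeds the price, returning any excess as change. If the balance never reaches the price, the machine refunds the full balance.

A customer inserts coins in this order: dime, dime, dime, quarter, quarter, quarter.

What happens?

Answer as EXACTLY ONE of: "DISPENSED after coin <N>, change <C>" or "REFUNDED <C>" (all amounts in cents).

Answer: DISPENSED after coin 5, change 15

Derivation:
Price: 65¢
Coin 1 (dime, 10¢): balance = 10¢
Coin 2 (dime, 10¢): balance = 20¢
Coin 3 (dime, 10¢): balance = 30¢
Coin 4 (quarter, 25¢): balance = 55¢
Coin 5 (quarter, 25¢): balance = 80¢
  → balance >= price → DISPENSE, change = 80 - 65 = 15¢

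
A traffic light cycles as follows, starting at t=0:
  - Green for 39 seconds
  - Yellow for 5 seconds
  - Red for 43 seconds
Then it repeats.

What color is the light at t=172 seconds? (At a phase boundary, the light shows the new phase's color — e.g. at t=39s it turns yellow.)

Cycle length = 39 + 5 + 43 = 87s
t = 172, phase_t = 172 mod 87 = 85
85 >= 44 → RED

Answer: red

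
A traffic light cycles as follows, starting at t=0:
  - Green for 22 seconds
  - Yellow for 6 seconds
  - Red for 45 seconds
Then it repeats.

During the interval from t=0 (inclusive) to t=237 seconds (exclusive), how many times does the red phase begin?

Cycle = 22+6+45 = 73s
red phase starts at t = k*73 + 28 for k=0,1,2,...
Need k*73+28 < 237 → k < 2.863
k ∈ {0, ..., 2} → 3 starts

Answer: 3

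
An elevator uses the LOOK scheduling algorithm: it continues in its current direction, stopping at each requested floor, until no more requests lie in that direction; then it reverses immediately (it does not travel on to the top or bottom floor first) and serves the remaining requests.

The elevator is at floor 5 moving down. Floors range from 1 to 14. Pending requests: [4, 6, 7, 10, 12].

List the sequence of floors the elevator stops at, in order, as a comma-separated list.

Answer: 4, 6, 7, 10, 12

Derivation:
Current: 5, moving DOWN
Serve below first (descending): [4]
Then reverse, serve above (ascending): [6, 7, 10, 12]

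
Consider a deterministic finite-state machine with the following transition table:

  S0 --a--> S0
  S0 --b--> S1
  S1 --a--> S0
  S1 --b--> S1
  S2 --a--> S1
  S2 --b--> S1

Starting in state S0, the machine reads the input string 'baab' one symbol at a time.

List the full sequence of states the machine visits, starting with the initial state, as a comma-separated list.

Start: S0
  read 'b': S0 --b--> S1
  read 'a': S1 --a--> S0
  read 'a': S0 --a--> S0
  read 'b': S0 --b--> S1

Answer: S0, S1, S0, S0, S1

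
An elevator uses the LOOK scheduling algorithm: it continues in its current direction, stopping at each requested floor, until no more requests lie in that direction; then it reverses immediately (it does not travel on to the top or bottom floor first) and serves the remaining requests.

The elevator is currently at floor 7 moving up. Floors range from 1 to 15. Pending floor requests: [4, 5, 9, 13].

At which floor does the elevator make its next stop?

Answer: 9

Derivation:
Current floor: 7, direction: up
Requests above: [9, 13]
Requests below: [4, 5]
Moving up and requests lie above → nearest above is min([9, 13]) = 9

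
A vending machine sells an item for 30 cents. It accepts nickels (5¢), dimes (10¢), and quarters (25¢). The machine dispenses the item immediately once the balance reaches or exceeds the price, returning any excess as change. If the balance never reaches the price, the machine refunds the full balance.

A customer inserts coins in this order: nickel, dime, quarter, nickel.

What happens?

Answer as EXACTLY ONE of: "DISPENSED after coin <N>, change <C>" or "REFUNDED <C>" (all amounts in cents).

Price: 30¢
Coin 1 (nickel, 5¢): balance = 5¢
Coin 2 (dime, 10¢): balance = 15¢
Coin 3 (quarter, 25¢): balance = 40¢
  → balance >= price → DISPENSE, change = 40 - 30 = 10¢

Answer: DISPENSED after coin 3, change 10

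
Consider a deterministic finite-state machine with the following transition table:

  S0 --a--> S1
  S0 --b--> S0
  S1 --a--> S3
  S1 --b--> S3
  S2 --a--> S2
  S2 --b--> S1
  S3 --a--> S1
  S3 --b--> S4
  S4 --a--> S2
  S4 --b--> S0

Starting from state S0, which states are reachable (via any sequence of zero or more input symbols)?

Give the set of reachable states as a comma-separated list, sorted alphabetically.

Answer: S0, S1, S2, S3, S4

Derivation:
BFS from S0:
  visit S0: S0--a-->S1 (new), S0--b-->S0 (seen)
  visit S1: S1--a-->S3 (new), S1--b-->S3 (seen)
  visit S3: S3--a-->S1 (seen), S3--b-->S4 (new)
  visit S4: S4--a-->S2 (new), S4--b-->S0 (seen)
  visit S2: S2--a-->S2 (seen), S2--b-->S1 (seen)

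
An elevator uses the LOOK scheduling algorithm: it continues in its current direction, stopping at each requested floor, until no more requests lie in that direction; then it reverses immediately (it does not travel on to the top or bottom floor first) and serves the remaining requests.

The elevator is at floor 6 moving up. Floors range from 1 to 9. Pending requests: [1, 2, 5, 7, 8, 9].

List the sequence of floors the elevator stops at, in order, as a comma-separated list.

Current: 6, moving UP
Serve above first (ascending): [7, 8, 9]
Then reverse, serve below (descending): [5, 2, 1]

Answer: 7, 8, 9, 5, 2, 1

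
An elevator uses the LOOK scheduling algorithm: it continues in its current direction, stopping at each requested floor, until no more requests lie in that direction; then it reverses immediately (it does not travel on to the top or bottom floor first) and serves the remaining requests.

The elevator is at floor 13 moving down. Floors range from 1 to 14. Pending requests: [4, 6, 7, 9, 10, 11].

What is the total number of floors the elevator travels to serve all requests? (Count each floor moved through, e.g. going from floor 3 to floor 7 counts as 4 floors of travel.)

Start at floor 13 moving down, LOOK stop order: [11, 10, 9, 7, 6, 4]
  13 → 11: |11-13| = 2, total = 2
  11 → 10: |10-11| = 1, total = 3
  10 → 9: |9-10| = 1, total = 4
  9 → 7: |7-9| = 2, total = 6
  7 → 6: |6-7| = 1, total = 7
  6 → 4: |4-6| = 2, total = 9

Answer: 9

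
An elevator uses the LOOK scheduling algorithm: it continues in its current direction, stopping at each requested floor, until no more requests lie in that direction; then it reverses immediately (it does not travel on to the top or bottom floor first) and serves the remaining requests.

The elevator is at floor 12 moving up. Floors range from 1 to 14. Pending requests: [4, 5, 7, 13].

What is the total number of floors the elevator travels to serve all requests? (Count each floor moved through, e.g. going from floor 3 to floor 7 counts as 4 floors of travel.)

Start at floor 12 moving up, LOOK stop order: [13, 7, 5, 4]
  12 → 13: |13-12| = 1, total = 1
  13 → 7: |7-13| = 6, total = 7
  7 → 5: |5-7| = 2, total = 9
  5 → 4: |4-5| = 1, total = 10

Answer: 10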